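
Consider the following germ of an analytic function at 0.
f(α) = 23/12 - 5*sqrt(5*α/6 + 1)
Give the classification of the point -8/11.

There is no denominator, hence no pole anywhere.
Branch term sqrt(1 - α/(-6/5)): argument at -8/11 is 13/33, nonzero, so -8/11 is not its branch point (a point on a principal cut is still regular for the continued germ).
So the germ continues analytically to -8/11.

The point is a regular point.


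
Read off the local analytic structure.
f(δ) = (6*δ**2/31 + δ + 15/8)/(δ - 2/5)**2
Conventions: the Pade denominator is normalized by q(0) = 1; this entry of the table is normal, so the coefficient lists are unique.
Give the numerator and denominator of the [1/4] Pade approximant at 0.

The Pade approximant has numerator coefficients [375/32, 78371675/32695058]; denominator coefficients [1, -87112469/16347529, 16147932511/2027093596, -1226425254/506773399, 7358551524/15709975369].

Taylor coefficients needed (expand at 0): a_0 = 375/32, a_1 = 2075/32, a_2 = 1000675/3968, a_3 = 1697625/1984, a_4 = 42888125/15872, a_5 = 129559375/15872.
Write the denominator as Q(δ) = 1 + q1*δ + q2*δ^2 + q3*δ^3 + q4*δ^4. Requiring Q*f - P = O(δ^6) with deg P <= 1 kills the coefficients of δ^2..δ^5 in Q*f:
  δ^2: a_2 + q1*a_1 + q2*a_0 = 0, i.e. 1000675/3968 + (2075/32)*q1 + (375/32)*q2 = 0.
  δ^3: a_3 + q1*a_2 + q2*a_1 + q3*a_0 = 0, i.e. 1697625/1984 + (1000675/3968)*q1 + (2075/32)*q2 + (375/32)*q3 = 0.
  δ^4: a_4 + q1*a_3 + q2*a_2 + q3*a_1 + q4*a_0 = 0, i.e. 42888125/15872 + (1697625/1984)*q1 + (1000675/3968)*q2 + (2075/32)*q3 + (375/32)*q4 = 0.
  δ^5: a_5 + q1*a_4 + q2*a_3 + q3*a_2 + q4*a_1 = 0, i.e. 129559375/15872 + (42888125/15872)*q1 + (1697625/1984)*q2 + (1000675/3968)*q3 + (2075/32)*q4 = 0.
Solving this linear system: q1 = -87112469/16347529, q2 = 16147932511/2027093596, q3 = -1226425254/506773399, q4 = 7358551524/15709975369.
The numerator is Q*f truncated at degree 1: P0 = a_0 = 375/32; P1 = a_1 + q1*a_0 = 78371675/32695058.


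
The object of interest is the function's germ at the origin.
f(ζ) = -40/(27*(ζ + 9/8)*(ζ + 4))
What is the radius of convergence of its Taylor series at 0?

Denominator factor (ζ + 9/8): pole of order 1 at -9/8, modulus 9/8.
Denominator factor (ζ + 4): pole of order 1 at -4, modulus 4.
The radius of convergence is the smallest modulus among the singular points: 9/8.

The radius of convergence is 9/8.


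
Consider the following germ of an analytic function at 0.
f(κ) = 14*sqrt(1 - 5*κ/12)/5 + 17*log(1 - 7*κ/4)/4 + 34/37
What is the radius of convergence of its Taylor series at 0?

The radius of convergence is 4/7.

Branch term (14/5)*sqrt(1 - κ/(12/5)): its argument vanishes at κ = 12/5, a square-root branch point, modulus 12/5.
Branch term (17/4)*log(1 - κ/(4/7)): its argument vanishes at κ = 4/7, a logarithmic branch point, modulus 4/7.
The radius of convergence is the smallest modulus among the singular points: 4/7.


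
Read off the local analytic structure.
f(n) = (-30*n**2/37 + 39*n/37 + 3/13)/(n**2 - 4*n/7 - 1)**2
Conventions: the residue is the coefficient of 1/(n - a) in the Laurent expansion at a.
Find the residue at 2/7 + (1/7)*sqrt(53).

The factor n**2 - 4*n/7 - 1 splits as (n - a)(n - a') with a = 2/7 + (1/7)*sqrt(53), a' = 2/7 - (1/7)*sqrt(53). At the order-2 pole a set g(n) = (n - a)^2*f(n) = [-30*n**2/37 + 39*n/37 + 3/13] / (n - a')^2.
Order-2 pole: residue = g'(a); g'(2/7 + (1/7)*sqrt(53)) = -(221529/5404516)*sqrt(53), so the residue is -(221529/5404516)*sqrt(53).

The residue is -(221529/5404516)*sqrt(53).


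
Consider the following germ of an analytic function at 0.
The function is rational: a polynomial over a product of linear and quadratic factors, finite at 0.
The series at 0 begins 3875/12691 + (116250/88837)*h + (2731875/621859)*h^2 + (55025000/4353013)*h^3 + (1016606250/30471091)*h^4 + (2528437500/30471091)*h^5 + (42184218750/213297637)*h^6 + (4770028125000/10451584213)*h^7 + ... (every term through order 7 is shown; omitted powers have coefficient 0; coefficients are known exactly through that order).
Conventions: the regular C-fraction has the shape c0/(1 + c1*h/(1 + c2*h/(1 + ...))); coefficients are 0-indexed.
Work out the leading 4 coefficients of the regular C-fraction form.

Taylor coefficients (read off): a_0 = 3875/12691, a_1 = 116250/88837, a_2 = 2731875/621859, a_3 = 55025000/4353013.
c0 = a_0 = 3875/12691. Peel one level at a time: if S = 1 + c*h/S' with S'(0) = 1, then c is the h-coefficient of S and S' = c*h/(S - 1).
S_1 = c0/f = 1 + (-30/7)*h + (195/49)*h^2 + ...; c1 = -30/7.
S_2 = c1*h/(S_1 - 1) = 1 + (13/14)*h + (947/588)*h^2 + ...; c2 = 13/14.
S_3 = c2*h/(S_2 - 1) = 1 + (-947/546)*h + ...; c3 = -947/546.

The regular C-fraction coefficients are [3875/12691, -30/7, 13/14, -947/546].


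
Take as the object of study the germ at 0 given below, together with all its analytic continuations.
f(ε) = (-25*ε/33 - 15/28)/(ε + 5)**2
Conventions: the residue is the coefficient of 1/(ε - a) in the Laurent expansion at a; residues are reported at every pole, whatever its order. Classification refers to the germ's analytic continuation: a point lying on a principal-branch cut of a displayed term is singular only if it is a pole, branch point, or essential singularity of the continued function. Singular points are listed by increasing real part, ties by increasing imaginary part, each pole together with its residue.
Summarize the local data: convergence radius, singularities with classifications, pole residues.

Denominator factor (ε + 5)^2: pole of order 2 at -5, modulus 5.
The radius of convergence is the smallest modulus among the singular points: 5.
At the order-2 pole -5 set g(ε) = (ε - (-5))^2*f(ε) = -25*ε/33 - 15/28.
Order-2 pole: residue = g'(a); g'(-5) = -25/33, so the residue is -25/33.

Radius of convergence at 0: 5.
At -5: a pole of order 2; residue -25/33.


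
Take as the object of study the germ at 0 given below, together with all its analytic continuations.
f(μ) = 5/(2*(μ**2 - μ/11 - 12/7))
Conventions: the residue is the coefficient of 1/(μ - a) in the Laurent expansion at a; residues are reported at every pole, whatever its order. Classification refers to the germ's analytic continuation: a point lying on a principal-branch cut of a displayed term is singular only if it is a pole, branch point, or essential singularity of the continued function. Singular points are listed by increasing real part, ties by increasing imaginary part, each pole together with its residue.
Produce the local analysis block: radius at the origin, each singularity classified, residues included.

Radius of convergence at 0: -1/22 + (1/154)*sqrt(40705).
At 1/22 - (1/154)*sqrt(40705): a pole of order 1; residue -(11/2326)*sqrt(40705).
At 1/22 + (1/154)*sqrt(40705): a pole of order 1; residue (11/2326)*sqrt(40705).

Denominator factor (μ**2 - μ/11 - 12/7): discriminant 5815/847, real irrational roots 1/22 + (1/154)*sqrt(40705) and 1/22 - (1/154)*sqrt(40705); poles of order 1, moduli 1/22 + (1/154)*sqrt(40705) and -1/22 + (1/154)*sqrt(40705).
The radius of convergence is the smallest modulus among the singular points: -1/22 + (1/154)*sqrt(40705).
The factor μ**2 - μ/11 - 12/7 splits as (μ - a)(μ - a') with a = 1/22 - (1/154)*sqrt(40705), a' = 1/22 + (1/154)*sqrt(40705). At the order-1 pole a set g(μ) = (μ - a)*f(μ) = [5/2] / (μ - a').
Simple pole: residue = g(a) at a = 1/22 - (1/154)*sqrt(40705), which is -(11/2326)*sqrt(40705).
The factor μ**2 - μ/11 - 12/7 splits as (μ - a)(μ - a') with a = 1/22 + (1/154)*sqrt(40705), a' = 1/22 - (1/154)*sqrt(40705). At the order-1 pole a set g(μ) = (μ - a)*f(μ) = [5/2] / (μ - a').
Simple pole: residue = g(a) at a = 1/22 + (1/154)*sqrt(40705), which is (11/2326)*sqrt(40705).
List the singular points by increasing real part (a conjugate pair: the negative imaginary part first).


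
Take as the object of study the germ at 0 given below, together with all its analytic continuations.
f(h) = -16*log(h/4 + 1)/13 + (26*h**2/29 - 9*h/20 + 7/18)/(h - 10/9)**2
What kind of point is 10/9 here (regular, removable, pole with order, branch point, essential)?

The denominator factor h - 10/9 vanishes at 10/9 and appears to the power 2; the numerator there equals 2339/2349, nonzero, and no other factor vanishes.
The branch terms are analytic at this point.
Hence a pole whose order is the multiplicity, 2.

The point is a pole of order 2.


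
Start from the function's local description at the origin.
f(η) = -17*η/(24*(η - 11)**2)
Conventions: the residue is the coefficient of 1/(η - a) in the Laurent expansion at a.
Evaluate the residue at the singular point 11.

The residue is -17/24.

At the order-2 pole 11 set g(η) = (η - (11))^2*f(η) = -17*η/24.
Order-2 pole: residue = g'(a); g'(11) = -17/24, so the residue is -17/24.


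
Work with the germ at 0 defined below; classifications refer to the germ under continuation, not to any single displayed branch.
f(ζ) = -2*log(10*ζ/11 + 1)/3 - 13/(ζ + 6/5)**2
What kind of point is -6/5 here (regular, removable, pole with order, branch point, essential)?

The point is a pole of order 2.

The denominator factor ζ + 6/5 vanishes at -6/5 and appears to the power 2; the numerator there equals -13, nonzero, and no other factor vanishes.
The branch terms are analytic at this point.
Hence a pole whose order is the multiplicity, 2.


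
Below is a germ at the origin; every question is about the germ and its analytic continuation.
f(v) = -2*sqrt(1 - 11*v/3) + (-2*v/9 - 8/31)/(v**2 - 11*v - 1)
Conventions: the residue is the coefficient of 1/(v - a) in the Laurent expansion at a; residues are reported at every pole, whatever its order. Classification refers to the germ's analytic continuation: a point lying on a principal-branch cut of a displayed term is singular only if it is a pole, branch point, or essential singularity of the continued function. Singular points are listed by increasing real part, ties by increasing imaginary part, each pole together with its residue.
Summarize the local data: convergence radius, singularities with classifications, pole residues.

Radius of convergence at 0: -11/2 + (5/2)*sqrt(5).
At 11/2 - (5/2)*sqrt(5): a pole of order 1; residue -1/9 + (413/6975)*sqrt(5).
At 3/11: an algebraic (square-root) branch point.
At 11/2 + (5/2)*sqrt(5): a pole of order 1; residue -1/9 - (413/6975)*sqrt(5).

Denominator factor (v**2 - 11*v - 1): discriminant 125, real irrational roots 11/2 + (5/2)*sqrt(5) and 11/2 - (5/2)*sqrt(5); poles of order 1, moduli 11/2 + (5/2)*sqrt(5) and -11/2 + (5/2)*sqrt(5).
Branch term (-2)*sqrt(1 - v/(3/11)): its argument vanishes at v = 3/11, a square-root branch point, modulus 3/11.
The radius of convergence is the smallest modulus among the singular points: -11/2 + (5/2)*sqrt(5).
The branch term is analytic at 11/2 - (5/2)*sqrt(5) and contributes nothing to the residue; only the rational part matters.
The factor v**2 - 11*v - 1 splits as (v - a)(v - a') with a = 11/2 - (5/2)*sqrt(5), a' = 11/2 + (5/2)*sqrt(5). At the order-1 pole a set g(v) = (v - a)*(rational part) = [-2*v/9 - 8/31] / (v - a').
Simple pole: residue = g(a) at a = 11/2 - (5/2)*sqrt(5), which is -1/9 + (413/6975)*sqrt(5).
The branch term is analytic at 11/2 + (5/2)*sqrt(5) and contributes nothing to the residue; only the rational part matters.
The factor v**2 - 11*v - 1 splits as (v - a)(v - a') with a = 11/2 + (5/2)*sqrt(5), a' = 11/2 - (5/2)*sqrt(5). At the order-1 pole a set g(v) = (v - a)*(rational part) = [-2*v/9 - 8/31] / (v - a').
Simple pole: residue = g(a) at a = 11/2 + (5/2)*sqrt(5), which is -1/9 - (413/6975)*sqrt(5).
List the singular points by increasing real part (a conjugate pair: the negative imaginary part first).


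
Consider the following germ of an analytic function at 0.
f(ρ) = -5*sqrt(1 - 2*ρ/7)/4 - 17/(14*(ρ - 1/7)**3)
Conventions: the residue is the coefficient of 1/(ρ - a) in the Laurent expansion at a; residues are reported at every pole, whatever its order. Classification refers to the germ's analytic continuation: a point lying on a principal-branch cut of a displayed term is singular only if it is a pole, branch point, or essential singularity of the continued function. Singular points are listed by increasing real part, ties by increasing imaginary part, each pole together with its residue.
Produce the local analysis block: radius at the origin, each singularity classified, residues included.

Radius of convergence at 0: 1/7.
At 1/7: a pole of order 3; residue 0.
At 7/2: an algebraic (square-root) branch point.

Denominator factor (ρ - 1/7)^3: pole of order 3 at 1/7, modulus 1/7.
Branch term (-5/4)*sqrt(1 - ρ/(7/2)): its argument vanishes at ρ = 7/2, a square-root branch point, modulus 7/2.
The radius of convergence is the smallest modulus among the singular points: 1/7.
The branch term is analytic at 1/7 and contributes nothing to the residue; only the rational part matters.
At the order-3 pole 1/7 set g(ρ) = (ρ - (1/7))^3*(rational part) = -17/14.
Order-3 pole: residue = g''(a)/2; g''(1/7) = 0, so the residue is 0.
List the singular points by increasing real part (a conjugate pair: the negative imaginary part first).


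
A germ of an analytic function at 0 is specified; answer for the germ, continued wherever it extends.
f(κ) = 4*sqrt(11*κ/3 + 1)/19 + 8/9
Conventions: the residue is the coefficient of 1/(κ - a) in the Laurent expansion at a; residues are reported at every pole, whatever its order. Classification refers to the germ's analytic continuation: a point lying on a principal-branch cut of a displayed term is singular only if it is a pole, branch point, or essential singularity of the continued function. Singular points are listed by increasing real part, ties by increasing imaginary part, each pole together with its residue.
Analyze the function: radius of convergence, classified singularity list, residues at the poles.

Branch term (4/19)*sqrt(1 - κ/(-3/11)): its argument vanishes at κ = -3/11, a square-root branch point, modulus 3/11.
The radius of convergence is the smallest modulus among the singular points: 3/11.

Radius of convergence at 0: 3/11.
At -3/11: an algebraic (square-root) branch point.


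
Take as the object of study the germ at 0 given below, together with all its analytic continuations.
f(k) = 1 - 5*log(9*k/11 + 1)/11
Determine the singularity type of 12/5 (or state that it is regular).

The point is a regular point.

There is no denominator, hence no pole anywhere.
Branch term log(1 - k/(-11/9)): argument at 12/5 is 163/55, nonzero, so 12/5 is not its branch point (a point on a principal cut is still regular for the continued germ).
So the germ continues analytically to 12/5.


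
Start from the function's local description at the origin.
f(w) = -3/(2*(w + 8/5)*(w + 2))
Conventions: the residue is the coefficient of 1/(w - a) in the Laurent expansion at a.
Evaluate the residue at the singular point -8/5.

At the order-1 pole -8/5 set g(w) = (w - (-8/5))*f(w) = -3/(2*(w + 2)).
Simple pole: residue = g(a) at a = -8/5, which is -15/4.

The residue is -15/4.


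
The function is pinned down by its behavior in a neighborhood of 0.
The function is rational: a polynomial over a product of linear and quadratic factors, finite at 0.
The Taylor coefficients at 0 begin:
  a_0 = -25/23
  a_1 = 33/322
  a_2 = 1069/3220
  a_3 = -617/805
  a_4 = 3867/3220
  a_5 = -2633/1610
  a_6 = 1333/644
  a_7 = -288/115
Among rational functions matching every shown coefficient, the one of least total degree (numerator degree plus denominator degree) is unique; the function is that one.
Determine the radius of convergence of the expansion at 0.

No rational of total degree below 4 reproduces all 8 coefficients; solving the [2/2] Pade equations on them gives f(χ) = (-11*χ**2/20 - 29*χ/14 - 25/23)/(χ + 1)**2, whose expansion matches every shown term.
Denominator factor (χ + 1)^2: pole of order 2 at -1, modulus 1.
The radius of convergence is the smallest modulus among the singular points: 1.

The radius of convergence is 1.


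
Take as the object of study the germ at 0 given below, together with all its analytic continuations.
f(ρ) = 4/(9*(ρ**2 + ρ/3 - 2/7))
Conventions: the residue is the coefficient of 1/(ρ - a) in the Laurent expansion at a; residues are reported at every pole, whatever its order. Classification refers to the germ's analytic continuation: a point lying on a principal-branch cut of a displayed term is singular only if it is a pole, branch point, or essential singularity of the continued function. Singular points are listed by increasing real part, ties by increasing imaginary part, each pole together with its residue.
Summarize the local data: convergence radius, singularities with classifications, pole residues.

Denominator factor (ρ**2 + ρ/3 - 2/7): discriminant 79/63, real irrational roots -1/6 + (1/42)*sqrt(553) and -1/6 - (1/42)*sqrt(553); poles of order 1, moduli -1/6 + (1/42)*sqrt(553) and 1/6 + (1/42)*sqrt(553).
The radius of convergence is the smallest modulus among the singular points: -1/6 + (1/42)*sqrt(553).
The factor ρ**2 + ρ/3 - 2/7 splits as (ρ - a)(ρ - a') with a = -1/6 - (1/42)*sqrt(553), a' = -1/6 + (1/42)*sqrt(553). At the order-1 pole a set g(ρ) = (ρ - a)*f(ρ) = [4/9] / (ρ - a').
Simple pole: residue = g(a) at a = -1/6 - (1/42)*sqrt(553), which is -(4/237)*sqrt(553).
The factor ρ**2 + ρ/3 - 2/7 splits as (ρ - a)(ρ - a') with a = -1/6 + (1/42)*sqrt(553), a' = -1/6 - (1/42)*sqrt(553). At the order-1 pole a set g(ρ) = (ρ - a)*f(ρ) = [4/9] / (ρ - a').
Simple pole: residue = g(a) at a = -1/6 + (1/42)*sqrt(553), which is (4/237)*sqrt(553).
List the singular points by increasing real part (a conjugate pair: the negative imaginary part first).

Radius of convergence at 0: -1/6 + (1/42)*sqrt(553).
At -1/6 - (1/42)*sqrt(553): a pole of order 1; residue -(4/237)*sqrt(553).
At -1/6 + (1/42)*sqrt(553): a pole of order 1; residue (4/237)*sqrt(553).


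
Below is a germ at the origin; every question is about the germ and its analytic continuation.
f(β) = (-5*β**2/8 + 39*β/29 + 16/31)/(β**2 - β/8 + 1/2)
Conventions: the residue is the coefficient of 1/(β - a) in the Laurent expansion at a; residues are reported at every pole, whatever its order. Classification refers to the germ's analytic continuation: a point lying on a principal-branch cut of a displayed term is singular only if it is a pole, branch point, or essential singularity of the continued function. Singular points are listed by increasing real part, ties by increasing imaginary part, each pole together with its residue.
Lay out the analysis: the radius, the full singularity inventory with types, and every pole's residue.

Denominator factor (β**2 - β/8 + 1/2): discriminant -127/64, complex-conjugate roots (1/16) + ((1/16)*sqrt(127))*i and (1/16) - ((1/16)*sqrt(127))*i; poles of order 1, moduli (1/2)*sqrt(2) and (1/2)*sqrt(2).
The radius of convergence is the smallest modulus among the singular points: (1/2)*sqrt(2).
The factor β**2 - β/8 + 1/2 splits as (β - a)(β - a') with a = (1/16) - ((1/16)*sqrt(127))*i, a' = (1/16) + ((1/16)*sqrt(127))*i. At the order-1 pole a set g(β) = (β - a)*f(β) = [-5*β**2/8 + 39*β/29 + 16/31] / (β - a').
Simple pole: residue = g(a) at a = (1/16) - ((1/16)*sqrt(127))*i, which is (2351/3712) + ((835697/14614144)*sqrt(127))*i.
The factor β**2 - β/8 + 1/2 splits as (β - a)(β - a') with a = (1/16) + ((1/16)*sqrt(127))*i, a' = (1/16) - ((1/16)*sqrt(127))*i. At the order-1 pole a set g(β) = (β - a)*f(β) = [-5*β**2/8 + 39*β/29 + 16/31] / (β - a').
Simple pole: residue = g(a) at a = (1/16) + ((1/16)*sqrt(127))*i, which is (2351/3712) - ((835697/14614144)*sqrt(127))*i.
List the singular points by increasing real part (a conjugate pair: the negative imaginary part first).

Radius of convergence at 0: (1/2)*sqrt(2).
At (1/16) - ((1/16)*sqrt(127))*i: a pole of order 1; residue (2351/3712) + ((835697/14614144)*sqrt(127))*i.
At (1/16) + ((1/16)*sqrt(127))*i: a pole of order 1; residue (2351/3712) - ((835697/14614144)*sqrt(127))*i.


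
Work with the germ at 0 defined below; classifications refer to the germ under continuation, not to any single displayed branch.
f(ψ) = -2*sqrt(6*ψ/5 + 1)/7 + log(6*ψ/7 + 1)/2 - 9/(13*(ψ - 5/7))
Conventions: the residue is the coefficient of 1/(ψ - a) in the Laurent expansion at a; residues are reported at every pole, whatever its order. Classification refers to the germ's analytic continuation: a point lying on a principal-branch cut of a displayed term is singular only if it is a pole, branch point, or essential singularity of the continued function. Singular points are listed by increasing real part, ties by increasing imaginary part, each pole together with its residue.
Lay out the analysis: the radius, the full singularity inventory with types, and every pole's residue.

Denominator factor (ψ - 5/7): pole of order 1 at 5/7, modulus 5/7.
Branch term (-2/7)*sqrt(1 - ψ/(-5/6)): its argument vanishes at ψ = -5/6, a square-root branch point, modulus 5/6.
Branch term (1/2)*log(1 - ψ/(-7/6)): its argument vanishes at ψ = -7/6, a logarithmic branch point, modulus 7/6.
The radius of convergence is the smallest modulus among the singular points: 5/7.
The branch terms are analytic at 5/7 and contribute nothing to the residue; only the rational part matters.
At the order-1 pole 5/7 set g(ψ) = (ψ - (5/7))*(rational part) = -9/13.
Simple pole: residue = g(a) at a = 5/7, which is -9/13.
List the singular points by increasing real part (a conjugate pair: the negative imaginary part first).

Radius of convergence at 0: 5/7.
At -7/6: a logarithmic branch point.
At -5/6: an algebraic (square-root) branch point.
At 5/7: a pole of order 1; residue -9/13.


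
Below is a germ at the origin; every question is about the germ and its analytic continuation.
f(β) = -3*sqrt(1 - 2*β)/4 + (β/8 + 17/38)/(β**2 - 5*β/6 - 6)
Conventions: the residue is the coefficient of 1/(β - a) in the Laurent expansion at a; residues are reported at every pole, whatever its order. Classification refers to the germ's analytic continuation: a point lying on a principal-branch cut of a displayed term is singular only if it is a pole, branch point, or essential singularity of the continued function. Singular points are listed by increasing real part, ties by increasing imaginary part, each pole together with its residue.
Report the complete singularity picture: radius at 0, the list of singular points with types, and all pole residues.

Radius of convergence at 0: 1/2.
At 5/12 - (1/12)*sqrt(889): a pole of order 1; residue 1/16 - (911/270256)*sqrt(889).
At 1/2: an algebraic (square-root) branch point.
At 5/12 + (1/12)*sqrt(889): a pole of order 1; residue 1/16 + (911/270256)*sqrt(889).

Denominator factor (β**2 - 5*β/6 - 6): discriminant 889/36, real irrational roots 5/12 + (1/12)*sqrt(889) and 5/12 - (1/12)*sqrt(889); poles of order 1, moduli 5/12 + (1/12)*sqrt(889) and -5/12 + (1/12)*sqrt(889).
Branch term (-3/4)*sqrt(1 - β/(1/2)): its argument vanishes at β = 1/2, a square-root branch point, modulus 1/2.
The radius of convergence is the smallest modulus among the singular points: 1/2.
The branch term is analytic at 5/12 - (1/12)*sqrt(889) and contributes nothing to the residue; only the rational part matters.
The factor β**2 - 5*β/6 - 6 splits as (β - a)(β - a') with a = 5/12 - (1/12)*sqrt(889), a' = 5/12 + (1/12)*sqrt(889). At the order-1 pole a set g(β) = (β - a)*(rational part) = [β/8 + 17/38] / (β - a').
Simple pole: residue = g(a) at a = 5/12 - (1/12)*sqrt(889), which is 1/16 - (911/270256)*sqrt(889).
The branch term is analytic at 5/12 + (1/12)*sqrt(889) and contributes nothing to the residue; only the rational part matters.
The factor β**2 - 5*β/6 - 6 splits as (β - a)(β - a') with a = 5/12 + (1/12)*sqrt(889), a' = 5/12 - (1/12)*sqrt(889). At the order-1 pole a set g(β) = (β - a)*(rational part) = [β/8 + 17/38] / (β - a').
Simple pole: residue = g(a) at a = 5/12 + (1/12)*sqrt(889), which is 1/16 + (911/270256)*sqrt(889).
List the singular points by increasing real part (a conjugate pair: the negative imaginary part first).


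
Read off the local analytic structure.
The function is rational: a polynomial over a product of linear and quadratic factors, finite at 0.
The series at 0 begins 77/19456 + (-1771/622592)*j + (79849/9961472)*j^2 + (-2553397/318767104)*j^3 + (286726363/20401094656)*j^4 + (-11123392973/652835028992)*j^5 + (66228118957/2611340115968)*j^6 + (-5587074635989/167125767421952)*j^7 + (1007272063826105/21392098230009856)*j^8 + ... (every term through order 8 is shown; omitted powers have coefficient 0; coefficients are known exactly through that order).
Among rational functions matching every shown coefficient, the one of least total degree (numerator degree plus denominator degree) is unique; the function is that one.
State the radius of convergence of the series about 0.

No rational of total degree below 7 reproduces all 9 coefficients; solving the [0/7] Pade equations on them gives f(j) = -7/(38*(j + 8/11)*(j**2 + 7*j/8 - 4)**3), whose expansion matches every shown term.
Denominator factor (j**2 + 7*j/8 - 4)^3: discriminant 1073/64, real irrational roots -7/16 + (1/16)*sqrt(1073) and -7/16 - (1/16)*sqrt(1073); poles of order 3, moduli -7/16 + (1/16)*sqrt(1073) and 7/16 + (1/16)*sqrt(1073).
Denominator factor (j + 8/11): pole of order 1 at -8/11, modulus 8/11.
The radius of convergence is the smallest modulus among the singular points: 8/11.

The radius of convergence is 8/11.


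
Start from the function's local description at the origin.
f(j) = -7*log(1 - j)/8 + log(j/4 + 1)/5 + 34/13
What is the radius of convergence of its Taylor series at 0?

The radius of convergence is 1.

Branch term (-7/8)*log(1 - j/(1)): its argument vanishes at j = 1, a logarithmic branch point, modulus 1.
Branch term (1/5)*log(1 - j/(-4)): its argument vanishes at j = -4, a logarithmic branch point, modulus 4.
The radius of convergence is the smallest modulus among the singular points: 1.


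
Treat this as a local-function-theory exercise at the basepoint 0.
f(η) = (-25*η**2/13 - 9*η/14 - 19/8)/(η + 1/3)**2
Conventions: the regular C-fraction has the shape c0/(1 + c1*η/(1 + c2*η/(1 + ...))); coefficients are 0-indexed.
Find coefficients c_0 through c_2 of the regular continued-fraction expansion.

The regular C-fraction coefficients are [-171/8, 762/133, -1526797/1317498].

Taylor coefficients (expand at 0): a_0 = -171/8, a_1 = 3429/28, a_2 = -407475/728.
c0 = a_0 = -171/8. Peel one level at a time: if S = 1 + c*η/S' with S'(0) = 1, then c is the η-coefficient of S and S' = c*η/(S - 1).
S_1 = c0/f = 1 + (762/133)*η + (1526797/229957)*η^2 + ...; c1 = 762/133.
S_2 = c1*η/(S_1 - 1) = 1 + (-1526797/1317498)*η + ...; c2 = -1526797/1317498.


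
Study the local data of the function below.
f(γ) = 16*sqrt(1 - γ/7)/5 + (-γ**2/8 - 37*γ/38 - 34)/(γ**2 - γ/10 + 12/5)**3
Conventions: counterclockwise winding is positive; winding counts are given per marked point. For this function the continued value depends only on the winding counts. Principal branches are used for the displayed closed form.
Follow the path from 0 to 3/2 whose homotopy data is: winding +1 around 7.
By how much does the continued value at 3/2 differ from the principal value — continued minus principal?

The rational part is single-valued and drops out of the difference; each branch term changes only by its own monodromy.
(16/5)*sqrt(1 - γ/(7)): winding +1 is odd, the square root flips sign, contributing -2*(16/5)*sqrt(1 - (3/2)/(7)) = -2*(16/5)*sqrt(11/14) = -(16/35)*sqrt(154).
Summing the contributions at γ = 3/2 gives -(16/35)*sqrt(154).

Continued minus principal equals -(16/35)*sqrt(154).


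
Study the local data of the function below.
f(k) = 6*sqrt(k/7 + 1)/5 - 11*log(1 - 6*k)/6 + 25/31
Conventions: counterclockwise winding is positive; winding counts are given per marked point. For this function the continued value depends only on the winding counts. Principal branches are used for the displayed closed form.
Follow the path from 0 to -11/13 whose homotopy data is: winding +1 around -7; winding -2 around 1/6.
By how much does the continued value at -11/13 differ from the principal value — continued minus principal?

Continued minus principal equals (-(48/455)*sqrt(455)) + ((22/3)*pi)*i.

The rational part is single-valued and drops out of the difference; each branch term changes only by its own monodromy.
(-11/6)*log(1 - k/(1/6)): each positive loop around 1/6 adds 2*pi*i to the log, so winding -2 contributes (-11/6)*(-2)*2*pi*i = (22/3)*pi*i.
(6/5)*sqrt(1 - k/(-7)): winding +1 is odd, the square root flips sign, contributing -2*(6/5)*sqrt(1 - (-11/13)/(-7)) = -2*(6/5)*sqrt(80/91) = -(48/455)*sqrt(455).
Summing the contributions at k = -11/13 gives (-(48/455)*sqrt(455)) + ((22/3)*pi)*i.


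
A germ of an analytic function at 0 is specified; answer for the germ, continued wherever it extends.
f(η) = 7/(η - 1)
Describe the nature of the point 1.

The denominator factor η - 1 vanishes at 1 and appears to the power 1; the numerator there equals 7, nonzero, and no other factor vanishes.
Hence a pole whose order is the multiplicity, 1.

The point is a pole of order 1.


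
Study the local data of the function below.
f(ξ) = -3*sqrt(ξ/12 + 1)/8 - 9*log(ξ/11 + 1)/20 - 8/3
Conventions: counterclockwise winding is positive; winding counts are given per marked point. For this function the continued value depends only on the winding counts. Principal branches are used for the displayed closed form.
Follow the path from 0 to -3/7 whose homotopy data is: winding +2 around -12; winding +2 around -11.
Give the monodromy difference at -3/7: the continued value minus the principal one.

The rational part is single-valued and drops out of the difference; each branch term changes only by its own monodromy.
(-3/8)*sqrt(1 - ξ/(-12)): winding +2 is even, the square root returns to the same sheet, contribution 0.
(-9/20)*log(1 - ξ/(-11)): each positive loop around -11 adds 2*pi*i to the log, so winding +2 contributes (-9/20)*(2)*2*pi*i = -(9/5)*pi*i.
Summing the contributions at ξ = -3/7 gives -(9/5)*pi*i.

Continued minus principal equals -(9/5)*pi*i.


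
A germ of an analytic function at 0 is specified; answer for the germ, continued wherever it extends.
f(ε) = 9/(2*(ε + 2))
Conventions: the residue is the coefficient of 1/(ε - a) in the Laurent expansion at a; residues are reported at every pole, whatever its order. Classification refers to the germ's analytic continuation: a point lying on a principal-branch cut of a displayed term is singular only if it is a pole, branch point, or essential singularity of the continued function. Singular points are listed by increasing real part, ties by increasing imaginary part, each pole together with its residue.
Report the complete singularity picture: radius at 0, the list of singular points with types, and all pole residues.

Radius of convergence at 0: 2.
At -2: a pole of order 1; residue 9/2.

Denominator factor (ε + 2): pole of order 1 at -2, modulus 2.
The radius of convergence is the smallest modulus among the singular points: 2.
At the order-1 pole -2 set g(ε) = (ε - (-2))*f(ε) = 9/2.
Simple pole: residue = g(a) at a = -2, which is 9/2.


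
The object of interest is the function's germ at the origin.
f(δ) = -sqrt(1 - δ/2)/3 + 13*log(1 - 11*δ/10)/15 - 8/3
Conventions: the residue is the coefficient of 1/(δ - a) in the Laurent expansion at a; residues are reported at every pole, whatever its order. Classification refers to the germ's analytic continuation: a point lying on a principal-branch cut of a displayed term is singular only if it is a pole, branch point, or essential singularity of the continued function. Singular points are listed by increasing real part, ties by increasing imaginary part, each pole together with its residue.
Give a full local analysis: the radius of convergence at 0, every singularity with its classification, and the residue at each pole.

Radius of convergence at 0: 10/11.
At 10/11: a logarithmic branch point.
At 2: an algebraic (square-root) branch point.

Branch term (13/15)*log(1 - δ/(10/11)): its argument vanishes at δ = 10/11, a logarithmic branch point, modulus 10/11.
Branch term (-1/3)*sqrt(1 - δ/(2)): its argument vanishes at δ = 2, a square-root branch point, modulus 2.
The radius of convergence is the smallest modulus among the singular points: 10/11.
List the singular points by increasing real part (a conjugate pair: the negative imaginary part first).


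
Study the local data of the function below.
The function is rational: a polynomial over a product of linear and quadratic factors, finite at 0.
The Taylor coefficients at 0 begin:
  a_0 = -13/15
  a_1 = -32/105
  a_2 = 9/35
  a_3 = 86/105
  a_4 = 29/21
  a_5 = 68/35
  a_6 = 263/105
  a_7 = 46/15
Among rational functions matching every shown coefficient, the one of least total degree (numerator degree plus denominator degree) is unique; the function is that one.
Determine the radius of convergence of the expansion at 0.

The radius of convergence is 1.

No rational of total degree below 3 reproduces all 8 coefficients; solving the [1/2] Pade equations on them gives f(σ) = (10*σ/7 - 13/15)/(σ - 1)**2, whose expansion matches every shown term.
Denominator factor (σ - 1)^2: pole of order 2 at 1, modulus 1.
The radius of convergence is the smallest modulus among the singular points: 1.


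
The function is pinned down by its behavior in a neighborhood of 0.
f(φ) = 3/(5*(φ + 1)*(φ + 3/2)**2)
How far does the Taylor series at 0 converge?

Denominator factor (φ + 1): pole of order 1 at -1, modulus 1.
Denominator factor (φ + 3/2)^2: pole of order 2 at -3/2, modulus 3/2.
The radius of convergence is the smallest modulus among the singular points: 1.

The radius of convergence is 1.


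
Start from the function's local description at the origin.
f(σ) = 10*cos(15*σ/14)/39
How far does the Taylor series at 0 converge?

The factor cos(15*σ/14) is entire and contributes no finite singular point.
The polynomial part has no poles.
No finite singular points: the Taylor series at 0 converges everywhere.

The radius of convergence is infinite.


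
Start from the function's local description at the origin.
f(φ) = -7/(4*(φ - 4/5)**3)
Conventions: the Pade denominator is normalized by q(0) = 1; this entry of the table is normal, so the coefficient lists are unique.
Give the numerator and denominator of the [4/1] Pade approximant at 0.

The Pade approximant has numerator coefficients [875/256, 875/128, 39375/4096, 21875/2048, 546875/65536]; denominator coefficients [1, -7/4].

Taylor coefficients needed (expand at 0): a_0 = 875/256, a_1 = 13125/1024, a_2 = 65625/2048, a_3 = 546875/8192, a_4 = 8203125/65536, a_5 = 57421875/262144.
Write the denominator as Q(φ) = 1 + q1*φ. Requiring Q*f - P = O(φ^6) with deg P <= 4 kills the coefficients of φ^5..φ^5 in Q*f:
  φ^5: a_5 + q1*a_4 = 0, i.e. 57421875/262144 + (8203125/65536)*q1 = 0.
Solving this linear system: q1 = -7/4.
The numerator is Q*f truncated at degree 4: P0 = a_0 = 875/256; P1 = a_1 + q1*a_0 = 875/128; P2 = a_2 + q1*a_1 = 39375/4096; P3 = a_3 + q1*a_2 = 21875/2048; P4 = a_4 + q1*a_3 = 546875/65536.


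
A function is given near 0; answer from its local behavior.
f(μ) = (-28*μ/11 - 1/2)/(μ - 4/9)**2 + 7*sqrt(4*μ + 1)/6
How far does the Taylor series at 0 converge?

Denominator factor (μ - 4/9)^2: pole of order 2 at 4/9, modulus 4/9.
Branch term (7/6)*sqrt(1 - μ/(-1/4)): its argument vanishes at μ = -1/4, a square-root branch point, modulus 1/4.
The radius of convergence is the smallest modulus among the singular points: 1/4.

The radius of convergence is 1/4.


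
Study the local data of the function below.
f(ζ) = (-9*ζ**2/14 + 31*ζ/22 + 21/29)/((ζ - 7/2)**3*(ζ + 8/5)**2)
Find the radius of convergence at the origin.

Denominator factor (ζ - 7/2)^3: pole of order 3 at 7/2, modulus 7/2.
Denominator factor (ζ + 8/5)^2: pole of order 2 at -8/5, modulus 8/5.
The radius of convergence is the smallest modulus among the singular points: 8/5.

The radius of convergence is 8/5.


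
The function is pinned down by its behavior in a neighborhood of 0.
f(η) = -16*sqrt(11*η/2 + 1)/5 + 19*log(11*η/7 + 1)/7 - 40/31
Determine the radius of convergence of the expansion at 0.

Branch term (-16/5)*sqrt(1 - η/(-2/11)): its argument vanishes at η = -2/11, a square-root branch point, modulus 2/11.
Branch term (19/7)*log(1 - η/(-7/11)): its argument vanishes at η = -7/11, a logarithmic branch point, modulus 7/11.
The radius of convergence is the smallest modulus among the singular points: 2/11.

The radius of convergence is 2/11.


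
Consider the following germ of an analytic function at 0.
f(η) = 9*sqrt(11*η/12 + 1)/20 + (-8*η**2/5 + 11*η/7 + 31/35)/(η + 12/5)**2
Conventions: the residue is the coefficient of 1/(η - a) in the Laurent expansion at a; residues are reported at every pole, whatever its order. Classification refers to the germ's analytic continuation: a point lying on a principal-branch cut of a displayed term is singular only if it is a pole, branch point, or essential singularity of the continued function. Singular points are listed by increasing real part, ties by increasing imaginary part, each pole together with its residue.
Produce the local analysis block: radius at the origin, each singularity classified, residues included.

Radius of convergence at 0: 12/11.
At -12/5: a pole of order 2; residue 1619/175.
At -12/11: an algebraic (square-root) branch point.

Denominator factor (η + 12/5)^2: pole of order 2 at -12/5, modulus 12/5.
Branch term (9/20)*sqrt(1 - η/(-12/11)): its argument vanishes at η = -12/11, a square-root branch point, modulus 12/11.
The radius of convergence is the smallest modulus among the singular points: 12/11.
The branch term is analytic at -12/5 and contributes nothing to the residue; only the rational part matters.
At the order-2 pole -12/5 set g(η) = (η - (-12/5))^2*(rational part) = -8*η**2/5 + 11*η/7 + 31/35.
Order-2 pole: residue = g'(a); g'(-12/5) = 1619/175, so the residue is 1619/175.
List the singular points by increasing real part (a conjugate pair: the negative imaginary part first).


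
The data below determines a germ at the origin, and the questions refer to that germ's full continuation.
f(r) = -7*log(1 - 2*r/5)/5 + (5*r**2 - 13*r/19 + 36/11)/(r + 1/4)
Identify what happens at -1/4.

The point is a pole of order 1.

The denominator factor r + 1/4 vanishes at -1/4 and appears to the power 1; the numerator there equals 12561/3344, nonzero, and no other factor vanishes.
The branch terms are analytic at this point.
Hence a pole whose order is the multiplicity, 1.


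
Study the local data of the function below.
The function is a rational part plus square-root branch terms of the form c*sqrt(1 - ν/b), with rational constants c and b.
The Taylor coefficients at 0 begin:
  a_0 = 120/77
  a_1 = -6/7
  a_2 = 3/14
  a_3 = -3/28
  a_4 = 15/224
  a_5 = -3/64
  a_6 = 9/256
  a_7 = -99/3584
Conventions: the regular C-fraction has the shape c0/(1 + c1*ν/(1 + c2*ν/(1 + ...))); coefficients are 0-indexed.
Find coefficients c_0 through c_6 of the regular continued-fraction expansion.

Taylor coefficients (read off): a_0 = 120/77, a_1 = -6/7, a_2 = 3/14, a_3 = -3/28, a_4 = 15/224, a_5 = -3/64, a_6 = 9/256.
c0 = a_0 = 120/77. Peel one level at a time: if S = 1 + c*ν/S' with S'(0) = 1, then c is the ν-coefficient of S and S' = c*ν/(S - 1).
S_1 = c0/f = 1 + (11/20)*ν + (33/200)*ν^2 + ...; c1 = 11/20.
S_2 = c1*ν/(S_1 - 1) = 1 + (-3/10)*ν + (-1/16)*ν^2 + ...; c2 = -3/10.
S_3 = c2*ν/(S_2 - 1) = 1 + (-5/24)*ν + (85/576)*ν^2 + ...; c3 = -5/24.
S_4 = c3*ν/(S_3 - 1) = 1 + (17/24)*ν + (-1/16)*ν^2 + ...; c4 = 17/24.
S_5 = c4*ν/(S_4 - 1) = 1 + (3/34)*ν + (-21/578)*ν^2 + ...; c5 = 3/34.
S_6 = c5*ν/(S_5 - 1) = 1 + (7/17)*ν + ...; c6 = 7/17.

The regular C-fraction coefficients are [120/77, 11/20, -3/10, -5/24, 17/24, 3/34, 7/17].


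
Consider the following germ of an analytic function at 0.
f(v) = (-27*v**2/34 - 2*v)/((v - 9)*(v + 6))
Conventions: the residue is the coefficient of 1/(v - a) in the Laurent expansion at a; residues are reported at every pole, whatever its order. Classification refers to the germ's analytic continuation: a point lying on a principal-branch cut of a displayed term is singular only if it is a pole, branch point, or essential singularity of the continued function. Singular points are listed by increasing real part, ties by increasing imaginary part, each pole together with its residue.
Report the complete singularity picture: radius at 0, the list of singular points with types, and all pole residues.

Radius of convergence at 0: 6.
At -6: a pole of order 1; residue 94/85.
At 9: a pole of order 1; residue -933/170.

Denominator factor (v + 6): pole of order 1 at -6, modulus 6.
Denominator factor (v - 9): pole of order 1 at 9, modulus 9.
The radius of convergence is the smallest modulus among the singular points: 6.
At the order-1 pole -6 set g(v) = (v - (-6))*f(v) = (-27*v**2/34 - 2*v)/(v - 9).
Simple pole: residue = g(a) at a = -6, which is 94/85.
At the order-1 pole 9 set g(v) = (v - (9))*f(v) = (-27*v**2/34 - 2*v)/(v + 6).
Simple pole: residue = g(a) at a = 9, which is -933/170.
List the singular points by increasing real part (a conjugate pair: the negative imaginary part first).
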